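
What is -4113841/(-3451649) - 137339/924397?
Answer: 3328776256866/3190693980653 ≈ 1.0433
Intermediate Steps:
-4113841/(-3451649) - 137339/924397 = -4113841*(-1/3451649) - 137339*1/924397 = 4113841/3451649 - 137339/924397 = 3328776256866/3190693980653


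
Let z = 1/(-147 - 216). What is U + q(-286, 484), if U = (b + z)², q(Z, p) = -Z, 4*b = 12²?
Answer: 208432423/131769 ≈ 1581.8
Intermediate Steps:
b = 36 (b = (¼)*12² = (¼)*144 = 36)
z = -1/363 (z = 1/(-363) = -1/363 ≈ -0.0027548)
U = 170746489/131769 (U = (36 - 1/363)² = (13067/363)² = 170746489/131769 ≈ 1295.8)
U + q(-286, 484) = 170746489/131769 - 1*(-286) = 170746489/131769 + 286 = 208432423/131769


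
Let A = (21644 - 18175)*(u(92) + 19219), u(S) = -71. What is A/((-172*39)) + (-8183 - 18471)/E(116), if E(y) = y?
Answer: -985503353/97266 ≈ -10132.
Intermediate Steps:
A = 66424412 (A = (21644 - 18175)*(-71 + 19219) = 3469*19148 = 66424412)
A/((-172*39)) + (-8183 - 18471)/E(116) = 66424412/((-172*39)) + (-8183 - 18471)/116 = 66424412/(-6708) - 26654*1/116 = 66424412*(-1/6708) - 13327/58 = -16606103/1677 - 13327/58 = -985503353/97266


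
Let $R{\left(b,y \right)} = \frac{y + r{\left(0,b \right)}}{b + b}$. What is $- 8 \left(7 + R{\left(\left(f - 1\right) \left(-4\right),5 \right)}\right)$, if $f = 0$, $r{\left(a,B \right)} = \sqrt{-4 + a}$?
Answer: $-61 - 2 i \approx -61.0 - 2.0 i$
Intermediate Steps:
$R{\left(b,y \right)} = \frac{y + 2 i}{2 b}$ ($R{\left(b,y \right)} = \frac{y + \sqrt{-4 + 0}}{b + b} = \frac{y + \sqrt{-4}}{2 b} = \left(y + 2 i\right) \frac{1}{2 b} = \frac{y + 2 i}{2 b}$)
$- 8 \left(7 + R{\left(\left(f - 1\right) \left(-4\right),5 \right)}\right) = - 8 \left(7 + \frac{i + \frac{1}{2} \cdot 5}{\left(0 - 1\right) \left(-4\right)}\right) = - 8 \left(7 + \frac{i + \frac{5}{2}}{\left(-1\right) \left(-4\right)}\right) = - 8 \left(7 + \frac{\frac{5}{2} + i}{4}\right) = - 8 \left(7 + \left(\frac{5}{8} + \frac{i}{4}\right)\right) = - 8 \left(\frac{61}{8} + \frac{i}{4}\right) = -61 - 2 i$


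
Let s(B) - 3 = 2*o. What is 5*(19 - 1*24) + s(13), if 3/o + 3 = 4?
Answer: -16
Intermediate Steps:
o = 3 (o = 3/(-3 + 4) = 3/1 = 3*1 = 3)
s(B) = 9 (s(B) = 3 + 2*3 = 3 + 6 = 9)
5*(19 - 1*24) + s(13) = 5*(19 - 1*24) + 9 = 5*(19 - 24) + 9 = 5*(-5) + 9 = -25 + 9 = -16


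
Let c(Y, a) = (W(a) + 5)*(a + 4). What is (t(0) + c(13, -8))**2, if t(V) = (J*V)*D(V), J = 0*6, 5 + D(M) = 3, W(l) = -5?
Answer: 0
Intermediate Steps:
D(M) = -2 (D(M) = -5 + 3 = -2)
J = 0
c(Y, a) = 0 (c(Y, a) = (-5 + 5)*(a + 4) = 0*(4 + a) = 0)
t(V) = 0 (t(V) = (0*V)*(-2) = 0*(-2) = 0)
(t(0) + c(13, -8))**2 = (0 + 0)**2 = 0**2 = 0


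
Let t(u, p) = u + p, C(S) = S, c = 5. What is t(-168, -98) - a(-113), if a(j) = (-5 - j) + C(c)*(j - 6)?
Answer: 221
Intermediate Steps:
t(u, p) = p + u
a(j) = -35 + 4*j (a(j) = (-5 - j) + 5*(j - 6) = (-5 - j) + 5*(-6 + j) = (-5 - j) + (-30 + 5*j) = -35 + 4*j)
t(-168, -98) - a(-113) = (-98 - 168) - (-35 + 4*(-113)) = -266 - (-35 - 452) = -266 - 1*(-487) = -266 + 487 = 221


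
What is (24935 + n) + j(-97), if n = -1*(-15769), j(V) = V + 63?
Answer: 40670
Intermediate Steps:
j(V) = 63 + V
n = 15769
(24935 + n) + j(-97) = (24935 + 15769) + (63 - 97) = 40704 - 34 = 40670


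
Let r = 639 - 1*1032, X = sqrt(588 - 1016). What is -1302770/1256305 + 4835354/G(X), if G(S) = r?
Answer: -1215038279116/98745573 ≈ -12305.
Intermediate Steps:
X = 2*I*sqrt(107) (X = sqrt(-428) = 2*I*sqrt(107) ≈ 20.688*I)
r = -393 (r = 639 - 1032 = -393)
G(S) = -393
-1302770/1256305 + 4835354/G(X) = -1302770/1256305 + 4835354/(-393) = -1302770*1/1256305 + 4835354*(-1/393) = -260554/251261 - 4835354/393 = -1215038279116/98745573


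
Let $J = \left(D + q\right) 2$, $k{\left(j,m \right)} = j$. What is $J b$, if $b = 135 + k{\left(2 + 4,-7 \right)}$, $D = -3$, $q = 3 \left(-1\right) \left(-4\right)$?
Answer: $2538$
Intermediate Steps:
$q = 12$ ($q = \left(-3\right) \left(-4\right) = 12$)
$b = 141$ ($b = 135 + \left(2 + 4\right) = 135 + 6 = 141$)
$J = 18$ ($J = \left(-3 + 12\right) 2 = 9 \cdot 2 = 18$)
$J b = 18 \cdot 141 = 2538$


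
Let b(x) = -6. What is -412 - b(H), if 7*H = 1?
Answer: -406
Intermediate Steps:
H = ⅐ (H = (⅐)*1 = ⅐ ≈ 0.14286)
-412 - b(H) = -412 - 1*(-6) = -412 + 6 = -406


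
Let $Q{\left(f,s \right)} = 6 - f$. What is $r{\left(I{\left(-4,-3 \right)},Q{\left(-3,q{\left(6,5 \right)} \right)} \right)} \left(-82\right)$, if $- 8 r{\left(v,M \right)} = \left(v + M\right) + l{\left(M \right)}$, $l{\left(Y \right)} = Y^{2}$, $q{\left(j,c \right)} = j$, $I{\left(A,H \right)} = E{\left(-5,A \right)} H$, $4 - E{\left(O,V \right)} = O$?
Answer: $\frac{2583}{4} \approx 645.75$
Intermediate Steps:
$E{\left(O,V \right)} = 4 - O$
$I{\left(A,H \right)} = 9 H$ ($I{\left(A,H \right)} = \left(4 - -5\right) H = \left(4 + 5\right) H = 9 H$)
$r{\left(v,M \right)} = - \frac{M}{8} - \frac{v}{8} - \frac{M^{2}}{8}$ ($r{\left(v,M \right)} = - \frac{\left(v + M\right) + M^{2}}{8} = - \frac{\left(M + v\right) + M^{2}}{8} = - \frac{M + v + M^{2}}{8} = - \frac{M}{8} - \frac{v}{8} - \frac{M^{2}}{8}$)
$r{\left(I{\left(-4,-3 \right)},Q{\left(-3,q{\left(6,5 \right)} \right)} \right)} \left(-82\right) = \left(- \frac{6 - -3}{8} - \frac{9 \left(-3\right)}{8} - \frac{\left(6 - -3\right)^{2}}{8}\right) \left(-82\right) = \left(- \frac{6 + 3}{8} - - \frac{27}{8} - \frac{\left(6 + 3\right)^{2}}{8}\right) \left(-82\right) = \left(\left(- \frac{1}{8}\right) 9 + \frac{27}{8} - \frac{9^{2}}{8}\right) \left(-82\right) = \left(- \frac{9}{8} + \frac{27}{8} - \frac{81}{8}\right) \left(-82\right) = \left(- \frac{63}{8}\right) \left(-82\right) = \frac{2583}{4}$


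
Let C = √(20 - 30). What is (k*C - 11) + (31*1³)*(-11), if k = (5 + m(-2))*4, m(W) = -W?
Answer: -352 + 28*I*√10 ≈ -352.0 + 88.544*I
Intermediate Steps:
C = I*√10 (C = √(-10) = I*√10 ≈ 3.1623*I)
k = 28 (k = (5 - 1*(-2))*4 = (5 + 2)*4 = 7*4 = 28)
(k*C - 11) + (31*1³)*(-11) = (28*(I*√10) - 11) + (31*1³)*(-11) = (28*I*√10 - 11) + (31*1)*(-11) = (-11 + 28*I*√10) + 31*(-11) = (-11 + 28*I*√10) - 341 = -352 + 28*I*√10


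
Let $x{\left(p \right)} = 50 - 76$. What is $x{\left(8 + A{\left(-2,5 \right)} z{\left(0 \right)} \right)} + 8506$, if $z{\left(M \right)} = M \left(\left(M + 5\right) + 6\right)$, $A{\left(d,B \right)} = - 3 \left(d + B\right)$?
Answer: $8480$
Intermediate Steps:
$A{\left(d,B \right)} = - 3 B - 3 d$ ($A{\left(d,B \right)} = - 3 \left(B + d\right) = - 3 B - 3 d$)
$z{\left(M \right)} = M \left(11 + M\right)$ ($z{\left(M \right)} = M \left(\left(5 + M\right) + 6\right) = M \left(11 + M\right)$)
$x{\left(p \right)} = -26$
$x{\left(8 + A{\left(-2,5 \right)} z{\left(0 \right)} \right)} + 8506 = -26 + 8506 = 8480$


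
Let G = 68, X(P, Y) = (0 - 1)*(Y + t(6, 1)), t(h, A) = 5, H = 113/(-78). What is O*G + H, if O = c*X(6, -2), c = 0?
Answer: -113/78 ≈ -1.4487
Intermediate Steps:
H = -113/78 (H = 113*(-1/78) = -113/78 ≈ -1.4487)
X(P, Y) = -5 - Y (X(P, Y) = (0 - 1)*(Y + 5) = -(5 + Y) = -5 - Y)
O = 0 (O = 0*(-5 - 1*(-2)) = 0*(-5 + 2) = 0*(-3) = 0)
O*G + H = 0*68 - 113/78 = 0 - 113/78 = -113/78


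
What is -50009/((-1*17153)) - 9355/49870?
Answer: 466696503/171084022 ≈ 2.7279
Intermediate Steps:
-50009/((-1*17153)) - 9355/49870 = -50009/(-17153) - 9355*1/49870 = -50009*(-1/17153) - 1871/9974 = 50009/17153 - 1871/9974 = 466696503/171084022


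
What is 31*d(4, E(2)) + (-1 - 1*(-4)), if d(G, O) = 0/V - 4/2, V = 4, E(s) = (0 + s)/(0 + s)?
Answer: -59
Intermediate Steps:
E(s) = 1 (E(s) = s/s = 1)
d(G, O) = -2 (d(G, O) = 0/4 - 4/2 = 0*(¼) - 4*½ = 0 - 2 = -2)
31*d(4, E(2)) + (-1 - 1*(-4)) = 31*(-2) + (-1 - 1*(-4)) = -62 + (-1 + 4) = -62 + 3 = -59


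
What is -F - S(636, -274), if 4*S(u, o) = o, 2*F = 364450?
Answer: -364313/2 ≈ -1.8216e+5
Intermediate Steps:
F = 182225 (F = (½)*364450 = 182225)
S(u, o) = o/4
-F - S(636, -274) = -1*182225 - (-274)/4 = -182225 - 1*(-137/2) = -182225 + 137/2 = -364313/2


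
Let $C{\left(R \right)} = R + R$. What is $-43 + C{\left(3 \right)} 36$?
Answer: $173$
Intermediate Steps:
$C{\left(R \right)} = 2 R$
$-43 + C{\left(3 \right)} 36 = -43 + 2 \cdot 3 \cdot 36 = -43 + 6 \cdot 36 = -43 + 216 = 173$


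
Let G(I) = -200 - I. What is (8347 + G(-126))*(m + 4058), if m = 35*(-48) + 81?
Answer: 20343307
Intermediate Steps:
m = -1599 (m = -1680 + 81 = -1599)
(8347 + G(-126))*(m + 4058) = (8347 + (-200 - 1*(-126)))*(-1599 + 4058) = (8347 + (-200 + 126))*2459 = (8347 - 74)*2459 = 8273*2459 = 20343307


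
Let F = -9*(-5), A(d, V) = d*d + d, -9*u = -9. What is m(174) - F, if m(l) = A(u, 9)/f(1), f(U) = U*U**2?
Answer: -43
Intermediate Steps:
u = 1 (u = -1/9*(-9) = 1)
A(d, V) = d + d**2 (A(d, V) = d**2 + d = d + d**2)
f(U) = U**3
F = 45
m(l) = 2 (m(l) = (1*(1 + 1))/(1**3) = (1*2)/1 = 2*1 = 2)
m(174) - F = 2 - 1*45 = 2 - 45 = -43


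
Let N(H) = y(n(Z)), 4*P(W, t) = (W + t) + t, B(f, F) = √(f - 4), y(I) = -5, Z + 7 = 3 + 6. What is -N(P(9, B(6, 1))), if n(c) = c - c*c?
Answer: 5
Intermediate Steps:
Z = 2 (Z = -7 + (3 + 6) = -7 + 9 = 2)
n(c) = c - c²
B(f, F) = √(-4 + f)
P(W, t) = t/2 + W/4 (P(W, t) = ((W + t) + t)/4 = (W + 2*t)/4 = t/2 + W/4)
N(H) = -5
-N(P(9, B(6, 1))) = -1*(-5) = 5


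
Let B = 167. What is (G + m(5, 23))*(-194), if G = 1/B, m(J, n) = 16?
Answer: -518562/167 ≈ -3105.2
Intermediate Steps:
G = 1/167 ≈ 0.0059880
(G + m(5, 23))*(-194) = (1/167 + 16)*(-194) = (2673/167)*(-194) = -518562/167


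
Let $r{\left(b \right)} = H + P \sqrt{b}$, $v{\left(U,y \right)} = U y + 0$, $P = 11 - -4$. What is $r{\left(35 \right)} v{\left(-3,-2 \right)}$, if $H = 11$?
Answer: $66 + 90 \sqrt{35} \approx 598.45$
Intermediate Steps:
$P = 15$ ($P = 11 + 4 = 15$)
$v{\left(U,y \right)} = U y$
$r{\left(b \right)} = 11 + 15 \sqrt{b}$
$r{\left(35 \right)} v{\left(-3,-2 \right)} = \left(11 + 15 \sqrt{35}\right) \left(\left(-3\right) \left(-2\right)\right) = \left(11 + 15 \sqrt{35}\right) 6 = 66 + 90 \sqrt{35}$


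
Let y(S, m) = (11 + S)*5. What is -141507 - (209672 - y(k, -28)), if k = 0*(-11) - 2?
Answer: -351134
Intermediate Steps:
k = -2 (k = 0 - 2 = -2)
y(S, m) = 55 + 5*S
-141507 - (209672 - y(k, -28)) = -141507 - (209672 - (55 + 5*(-2))) = -141507 - (209672 - (55 - 10)) = -141507 - (209672 - 1*45) = -141507 - (209672 - 45) = -141507 - 1*209627 = -141507 - 209627 = -351134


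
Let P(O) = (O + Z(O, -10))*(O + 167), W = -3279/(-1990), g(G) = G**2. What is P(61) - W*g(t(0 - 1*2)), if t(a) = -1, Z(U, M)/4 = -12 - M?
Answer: 24043881/1990 ≈ 12082.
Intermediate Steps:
Z(U, M) = -48 - 4*M (Z(U, M) = 4*(-12 - M) = -48 - 4*M)
W = 3279/1990 (W = -3279*(-1/1990) = 3279/1990 ≈ 1.6477)
P(O) = (-8 + O)*(167 + O) (P(O) = (O + (-48 - 4*(-10)))*(O + 167) = (O + (-48 + 40))*(167 + O) = (O - 8)*(167 + O) = (-8 + O)*(167 + O))
P(61) - W*g(t(0 - 1*2)) = (-1336 + 61**2 + 159*61) - 3279*(-1)**2/1990 = (-1336 + 3721 + 9699) - 3279/1990 = 12084 - 1*3279/1990 = 12084 - 3279/1990 = 24043881/1990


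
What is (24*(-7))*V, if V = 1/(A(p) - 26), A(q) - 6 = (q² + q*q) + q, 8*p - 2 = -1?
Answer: 5376/635 ≈ 8.4661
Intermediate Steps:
p = ⅛ (p = ¼ + (⅛)*(-1) = ¼ - ⅛ = ⅛ ≈ 0.12500)
A(q) = 6 + q + 2*q² (A(q) = 6 + ((q² + q*q) + q) = 6 + ((q² + q²) + q) = 6 + (2*q² + q) = 6 + (q + 2*q²) = 6 + q + 2*q²)
V = -32/635 (V = 1/((6 + ⅛ + 2*(⅛)²) - 26) = 1/((6 + ⅛ + 2*(1/64)) - 26) = 1/((6 + ⅛ + 1/32) - 26) = 1/(197/32 - 26) = 1/(-635/32) = -32/635 ≈ -0.050394)
(24*(-7))*V = (24*(-7))*(-32/635) = -168*(-32/635) = 5376/635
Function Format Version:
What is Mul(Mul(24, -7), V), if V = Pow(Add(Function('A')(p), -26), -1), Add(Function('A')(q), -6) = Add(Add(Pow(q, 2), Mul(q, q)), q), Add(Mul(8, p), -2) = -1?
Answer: Rational(5376, 635) ≈ 8.4661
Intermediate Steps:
p = Rational(1, 8) (p = Add(Rational(1, 4), Mul(Rational(1, 8), -1)) = Add(Rational(1, 4), Rational(-1, 8)) = Rational(1, 8) ≈ 0.12500)
Function('A')(q) = Add(6, q, Mul(2, Pow(q, 2))) (Function('A')(q) = Add(6, Add(Add(Pow(q, 2), Mul(q, q)), q)) = Add(6, Add(Add(Pow(q, 2), Pow(q, 2)), q)) = Add(6, Add(Mul(2, Pow(q, 2)), q)) = Add(6, Add(q, Mul(2, Pow(q, 2)))) = Add(6, q, Mul(2, Pow(q, 2))))
V = Rational(-32, 635) (V = Pow(Add(Add(6, Rational(1, 8), Mul(2, Pow(Rational(1, 8), 2))), -26), -1) = Pow(Add(Add(6, Rational(1, 8), Mul(2, Rational(1, 64))), -26), -1) = Pow(Add(Add(6, Rational(1, 8), Rational(1, 32)), -26), -1) = Pow(Add(Rational(197, 32), -26), -1) = Pow(Rational(-635, 32), -1) = Rational(-32, 635) ≈ -0.050394)
Mul(Mul(24, -7), V) = Mul(Mul(24, -7), Rational(-32, 635)) = Mul(-168, Rational(-32, 635)) = Rational(5376, 635)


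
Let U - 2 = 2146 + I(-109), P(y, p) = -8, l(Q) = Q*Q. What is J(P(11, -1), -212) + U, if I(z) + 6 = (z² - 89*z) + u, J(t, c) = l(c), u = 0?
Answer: 68668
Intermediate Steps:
l(Q) = Q²
J(t, c) = c²
I(z) = -6 + z² - 89*z (I(z) = -6 + ((z² - 89*z) + 0) = -6 + (z² - 89*z) = -6 + z² - 89*z)
U = 23724 (U = 2 + (2146 + (-6 + (-109)² - 89*(-109))) = 2 + (2146 + (-6 + 11881 + 9701)) = 2 + (2146 + 21576) = 2 + 23722 = 23724)
J(P(11, -1), -212) + U = (-212)² + 23724 = 44944 + 23724 = 68668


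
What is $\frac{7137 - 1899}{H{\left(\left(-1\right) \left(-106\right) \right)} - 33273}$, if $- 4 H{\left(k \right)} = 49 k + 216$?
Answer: $- \frac{10476}{69251} \approx -0.15128$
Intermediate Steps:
$H{\left(k \right)} = -54 - \frac{49 k}{4}$ ($H{\left(k \right)} = - \frac{49 k + 216}{4} = - \frac{216 + 49 k}{4} = -54 - \frac{49 k}{4}$)
$\frac{7137 - 1899}{H{\left(\left(-1\right) \left(-106\right) \right)} - 33273} = \frac{7137 - 1899}{\left(-54 - \frac{49 \left(\left(-1\right) \left(-106\right)\right)}{4}\right) - 33273} = \frac{5238}{\left(-54 - \frac{2597}{2}\right) - 33273} = \frac{5238}{- \frac{2705}{2} - 33273} = \frac{5238}{- \frac{69251}{2}} = 5238 \left(- \frac{2}{69251}\right) = - \frac{10476}{69251}$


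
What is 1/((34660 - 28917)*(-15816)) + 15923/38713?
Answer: 1446306560111/3516351652344 ≈ 0.41131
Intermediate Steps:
1/((34660 - 28917)*(-15816)) + 15923/38713 = -1/15816/5743 + 15923*(1/38713) = (1/5743)*(-1/15816) + 15923/38713 = -1/90831288 + 15923/38713 = 1446306560111/3516351652344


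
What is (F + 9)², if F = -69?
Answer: 3600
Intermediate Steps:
(F + 9)² = (-69 + 9)² = (-60)² = 3600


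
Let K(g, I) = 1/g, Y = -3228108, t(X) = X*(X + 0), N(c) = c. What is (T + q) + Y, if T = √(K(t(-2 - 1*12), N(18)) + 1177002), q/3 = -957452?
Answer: -6100464 + √230692393/14 ≈ -6.0994e+6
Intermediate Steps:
q = -2872356 (q = 3*(-957452) = -2872356)
t(X) = X² (t(X) = X*X = X²)
T = √230692393/14 (T = √(1/((-2 - 1*12)²) + 1177002) = √(1/((-2 - 12)²) + 1177002) = √(1/((-14)²) + 1177002) = √(1/196 + 1177002) = √(230692393/196) = √230692393/14 ≈ 1084.9)
(T + q) + Y = (√230692393/14 - 2872356) - 3228108 = (-2872356 + √230692393/14) - 3228108 = -6100464 + √230692393/14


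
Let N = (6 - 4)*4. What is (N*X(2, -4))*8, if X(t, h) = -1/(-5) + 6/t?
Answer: 1024/5 ≈ 204.80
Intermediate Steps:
X(t, h) = ⅕ + 6/t (X(t, h) = -1*(-⅕) + 6/t = ⅕ + 6/t)
N = 8 (N = 2*4 = 8)
(N*X(2, -4))*8 = (8*((⅕)*(30 + 2)/2))*8 = (8*((⅕)*(½)*32))*8 = (8*(16/5))*8 = (128/5)*8 = 1024/5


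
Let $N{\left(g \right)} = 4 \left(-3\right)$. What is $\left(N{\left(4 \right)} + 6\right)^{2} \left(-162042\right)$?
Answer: $-5833512$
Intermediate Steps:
$N{\left(g \right)} = -12$
$\left(N{\left(4 \right)} + 6\right)^{2} \left(-162042\right) = \left(-12 + 6\right)^{2} \left(-162042\right) = \left(-6\right)^{2} \left(-162042\right) = 36 \left(-162042\right) = -5833512$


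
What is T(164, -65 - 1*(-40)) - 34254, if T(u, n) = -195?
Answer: -34449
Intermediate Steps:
T(164, -65 - 1*(-40)) - 34254 = -195 - 34254 = -34449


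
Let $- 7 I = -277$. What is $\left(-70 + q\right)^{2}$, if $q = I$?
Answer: $\frac{45369}{49} \approx 925.9$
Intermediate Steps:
$I = \frac{277}{7}$ ($I = \left(- \frac{1}{7}\right) \left(-277\right) = \frac{277}{7} \approx 39.571$)
$q = \frac{277}{7} \approx 39.571$
$\left(-70 + q\right)^{2} = \left(-70 + \frac{277}{7}\right)^{2} = \left(- \frac{213}{7}\right)^{2} = \frac{45369}{49}$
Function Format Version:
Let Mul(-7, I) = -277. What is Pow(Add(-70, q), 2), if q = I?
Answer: Rational(45369, 49) ≈ 925.90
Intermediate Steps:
I = Rational(277, 7) (I = Mul(Rational(-1, 7), -277) = Rational(277, 7) ≈ 39.571)
q = Rational(277, 7) ≈ 39.571
Pow(Add(-70, q), 2) = Pow(Add(-70, Rational(277, 7)), 2) = Pow(Rational(-213, 7), 2) = Rational(45369, 49)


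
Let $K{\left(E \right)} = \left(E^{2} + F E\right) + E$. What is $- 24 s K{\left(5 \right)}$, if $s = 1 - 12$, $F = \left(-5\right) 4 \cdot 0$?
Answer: $7920$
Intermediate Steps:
$F = 0$ ($F = \left(-20\right) 0 = 0$)
$K{\left(E \right)} = E + E^{2}$ ($K{\left(E \right)} = \left(E^{2} + 0 E\right) + E = \left(E^{2} + 0\right) + E = E^{2} + E = E + E^{2}$)
$s = -11$ ($s = 1 - 12 = -11$)
$- 24 s K{\left(5 \right)} = \left(-24\right) \left(-11\right) 5 \left(1 + 5\right) = 264 \cdot 5 \cdot 6 = 264 \cdot 30 = 7920$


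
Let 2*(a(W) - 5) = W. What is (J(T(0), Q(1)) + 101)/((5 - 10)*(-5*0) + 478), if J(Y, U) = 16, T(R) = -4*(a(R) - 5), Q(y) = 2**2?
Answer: 117/478 ≈ 0.24477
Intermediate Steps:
Q(y) = 4
a(W) = 5 + W/2
T(R) = -2*R (T(R) = -4*((5 + R/2) - 5) = -2*R)
(J(T(0), Q(1)) + 101)/((5 - 10)*(-5*0) + 478) = (16 + 101)/((5 - 10)*(-5*0) + 478) = 117/(-5*0 + 478) = 117/(0 + 478) = 117/478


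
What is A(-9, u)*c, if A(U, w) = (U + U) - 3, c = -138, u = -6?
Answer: 2898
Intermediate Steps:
A(U, w) = -3 + 2*U (A(U, w) = 2*U - 3 = -3 + 2*U)
A(-9, u)*c = (-3 + 2*(-9))*(-138) = (-3 - 18)*(-138) = -21*(-138) = 2898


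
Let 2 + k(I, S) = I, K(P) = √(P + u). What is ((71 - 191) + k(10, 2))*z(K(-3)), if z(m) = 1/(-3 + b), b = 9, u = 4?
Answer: -56/3 ≈ -18.667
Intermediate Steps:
K(P) = √(4 + P) (K(P) = √(P + 4) = √(4 + P))
k(I, S) = -2 + I
z(m) = ⅙ (z(m) = 1/(-3 + 9) = 1/6 = ⅙)
((71 - 191) + k(10, 2))*z(K(-3)) = ((71 - 191) + (-2 + 10))*(⅙) = (-120 + 8)*(⅙) = -112*⅙ = -56/3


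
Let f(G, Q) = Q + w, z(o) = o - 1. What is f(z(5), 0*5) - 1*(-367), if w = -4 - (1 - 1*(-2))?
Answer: 360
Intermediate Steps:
z(o) = -1 + o
w = -7 (w = -4 - (1 + 2) = -4 - 1*3 = -4 - 3 = -7)
f(G, Q) = -7 + Q (f(G, Q) = Q - 7 = -7 + Q)
f(z(5), 0*5) - 1*(-367) = (-7 + 0*5) - 1*(-367) = (-7 + 0) + 367 = -7 + 367 = 360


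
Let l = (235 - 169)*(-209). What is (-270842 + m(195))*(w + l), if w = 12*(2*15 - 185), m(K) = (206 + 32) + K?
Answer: 4232982486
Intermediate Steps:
m(K) = 238 + K
w = -1860 (w = 12*(30 - 185) = 12*(-155) = -1860)
l = -13794 (l = 66*(-209) = -13794)
(-270842 + m(195))*(w + l) = (-270842 + (238 + 195))*(-1860 - 13794) = (-270842 + 433)*(-15654) = -270409*(-15654) = 4232982486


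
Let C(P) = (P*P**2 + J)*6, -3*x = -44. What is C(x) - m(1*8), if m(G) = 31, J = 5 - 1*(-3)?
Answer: 170521/9 ≈ 18947.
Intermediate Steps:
J = 8 (J = 5 + 3 = 8)
x = 44/3 (x = -1/3*(-44) = 44/3 ≈ 14.667)
C(P) = 48 + 6*P**3 (C(P) = (P*P**2 + 8)*6 = (P**3 + 8)*6 = (8 + P**3)*6 = 48 + 6*P**3)
C(x) - m(1*8) = (48 + 6*(44/3)**3) - 1*31 = (48 + 6*(85184/27)) - 31 = (48 + 170368/9) - 31 = 170800/9 - 31 = 170521/9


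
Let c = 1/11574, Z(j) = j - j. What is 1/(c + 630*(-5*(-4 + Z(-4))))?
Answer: 11574/145832401 ≈ 7.9365e-5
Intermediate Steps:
Z(j) = 0
c = 1/11574 ≈ 8.6401e-5
1/(c + 630*(-5*(-4 + Z(-4)))) = 1/(1/11574 + 630*(-5*(-4 + 0))) = 1/(1/11574 + 630*(-5*(-4))) = 1/(1/11574 + 630*20) = 1/(1/11574 + 12600) = 1/(145832401/11574) = 11574/145832401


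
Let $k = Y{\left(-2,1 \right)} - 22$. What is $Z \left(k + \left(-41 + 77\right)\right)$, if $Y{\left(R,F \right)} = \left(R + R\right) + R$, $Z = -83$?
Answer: $-664$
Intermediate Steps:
$Y{\left(R,F \right)} = 3 R$ ($Y{\left(R,F \right)} = 2 R + R = 3 R$)
$k = -28$ ($k = 3 \left(-2\right) - 22 = -6 - 22 = -28$)
$Z \left(k + \left(-41 + 77\right)\right) = - 83 \left(-28 + \left(-41 + 77\right)\right) = - 83 \left(-28 + 36\right) = \left(-83\right) 8 = -664$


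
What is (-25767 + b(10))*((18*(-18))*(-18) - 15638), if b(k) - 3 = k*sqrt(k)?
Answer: 252641784 - 98060*sqrt(10) ≈ 2.5233e+8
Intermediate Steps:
b(k) = 3 + k**(3/2) (b(k) = 3 + k*sqrt(k) = 3 + k**(3/2))
(-25767 + b(10))*((18*(-18))*(-18) - 15638) = (-25767 + (3 + 10**(3/2)))*((18*(-18))*(-18) - 15638) = (-25767 + (3 + 10*sqrt(10)))*(-324*(-18) - 15638) = (-25764 + 10*sqrt(10))*(5832 - 15638) = (-25764 + 10*sqrt(10))*(-9806) = 252641784 - 98060*sqrt(10)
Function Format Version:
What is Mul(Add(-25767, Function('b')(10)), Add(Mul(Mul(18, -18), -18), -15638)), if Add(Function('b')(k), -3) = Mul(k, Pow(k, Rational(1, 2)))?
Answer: Add(252641784, Mul(-98060, Pow(10, Rational(1, 2)))) ≈ 2.5233e+8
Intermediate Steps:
Function('b')(k) = Add(3, Pow(k, Rational(3, 2))) (Function('b')(k) = Add(3, Mul(k, Pow(k, Rational(1, 2)))) = Add(3, Pow(k, Rational(3, 2))))
Mul(Add(-25767, Function('b')(10)), Add(Mul(Mul(18, -18), -18), -15638)) = Mul(Add(-25767, Add(3, Pow(10, Rational(3, 2)))), Add(Mul(Mul(18, -18), -18), -15638)) = Mul(Add(-25767, Add(3, Mul(10, Pow(10, Rational(1, 2))))), Add(Mul(-324, -18), -15638)) = Mul(Add(-25764, Mul(10, Pow(10, Rational(1, 2)))), Add(5832, -15638)) = Mul(Add(-25764, Mul(10, Pow(10, Rational(1, 2)))), -9806) = Add(252641784, Mul(-98060, Pow(10, Rational(1, 2))))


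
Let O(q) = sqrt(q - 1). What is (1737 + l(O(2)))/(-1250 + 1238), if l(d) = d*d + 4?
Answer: -871/6 ≈ -145.17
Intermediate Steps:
O(q) = sqrt(-1 + q)
l(d) = 4 + d**2 (l(d) = d**2 + 4 = 4 + d**2)
(1737 + l(O(2)))/(-1250 + 1238) = (1737 + (4 + (sqrt(-1 + 2))**2))/(-1250 + 1238) = (1737 + (4 + (sqrt(1))**2))/(-12) = (1737 + (4 + 1**2))*(-1/12) = (1737 + (4 + 1))*(-1/12) = (1737 + 5)*(-1/12) = 1742*(-1/12) = -871/6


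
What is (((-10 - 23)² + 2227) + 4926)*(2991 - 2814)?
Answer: 1458834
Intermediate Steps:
(((-10 - 23)² + 2227) + 4926)*(2991 - 2814) = (((-33)² + 2227) + 4926)*177 = ((1089 + 2227) + 4926)*177 = (3316 + 4926)*177 = 8242*177 = 1458834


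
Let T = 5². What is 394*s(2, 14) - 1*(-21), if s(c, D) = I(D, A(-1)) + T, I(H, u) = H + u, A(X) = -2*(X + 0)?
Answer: 16175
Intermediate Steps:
T = 25
A(X) = -2*X
s(c, D) = 27 + D (s(c, D) = (D - 2*(-1)) + 25 = (D + 2) + 25 = (2 + D) + 25 = 27 + D)
394*s(2, 14) - 1*(-21) = 394*(27 + 14) - 1*(-21) = 394*41 + 21 = 16154 + 21 = 16175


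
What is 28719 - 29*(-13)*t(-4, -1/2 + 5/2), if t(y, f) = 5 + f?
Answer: 31358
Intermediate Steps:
28719 - 29*(-13)*t(-4, -1/2 + 5/2) = 28719 - 29*(-13)*(5 + (-1/2 + 5/2)) = 28719 - (-377)*(5 + (-1*1/2 + 5*(1/2))) = 28719 - (-377)*(5 + (-1/2 + 5/2)) = 28719 - (-377)*(5 + 2) = 28719 - (-377)*7 = 28719 - 1*(-2639) = 28719 + 2639 = 31358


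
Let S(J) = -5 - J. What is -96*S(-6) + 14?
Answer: -82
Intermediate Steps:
-96*S(-6) + 14 = -96*(-5 - 1*(-6)) + 14 = -96*(-5 + 6) + 14 = -96*1 + 14 = -96 + 14 = -82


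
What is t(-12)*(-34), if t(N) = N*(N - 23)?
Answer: -14280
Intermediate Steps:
t(N) = N*(-23 + N)
t(-12)*(-34) = -12*(-23 - 12)*(-34) = -12*(-35)*(-34) = 420*(-34) = -14280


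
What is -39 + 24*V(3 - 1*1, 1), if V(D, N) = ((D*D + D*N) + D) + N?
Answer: 177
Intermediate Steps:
V(D, N) = D + N + D**2 + D*N (V(D, N) = ((D**2 + D*N) + D) + N = (D + D**2 + D*N) + N = D + N + D**2 + D*N)
-39 + 24*V(3 - 1*1, 1) = -39 + 24*((3 - 1*1) + 1 + (3 - 1*1)**2 + (3 - 1*1)*1) = -39 + 24*((3 - 1) + 1 + (3 - 1)**2 + (3 - 1)*1) = -39 + 24*(2 + 1 + 2**2 + 2*1) = -39 + 24*(2 + 1 + 4 + 2) = -39 + 24*9 = -39 + 216 = 177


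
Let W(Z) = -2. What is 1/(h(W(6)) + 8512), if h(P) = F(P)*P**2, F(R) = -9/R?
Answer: 1/8530 ≈ 0.00011723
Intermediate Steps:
h(P) = -9*P (h(P) = (-9/P)*P**2 = -9*P)
1/(h(W(6)) + 8512) = 1/(-9*(-2) + 8512) = 1/(18 + 8512) = 1/8530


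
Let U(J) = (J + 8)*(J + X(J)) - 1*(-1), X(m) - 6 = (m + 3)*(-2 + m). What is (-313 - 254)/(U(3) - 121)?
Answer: -63/5 ≈ -12.600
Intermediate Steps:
X(m) = 6 + (-2 + m)*(3 + m) (X(m) = 6 + (m + 3)*(-2 + m) = 6 + (3 + m)*(-2 + m) = 6 + (-2 + m)*(3 + m))
U(J) = 1 + (8 + J)*(J + J*(1 + J)) (U(J) = (J + 8)*(J + J*(1 + J)) - 1*(-1) = (8 + J)*(J + J*(1 + J)) + 1 = 1 + (8 + J)*(J + J*(1 + J)))
(-313 - 254)/(U(3) - 121) = (-313 - 254)/((1 + 3**3 + 10*3**2 + 16*3) - 121) = -567/((1 + 27 + 10*9 + 48) - 121) = -567/((1 + 27 + 90 + 48) - 121) = -567/(166 - 121) = -567/45 = -567*1/45 = -63/5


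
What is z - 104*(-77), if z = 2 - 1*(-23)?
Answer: 8033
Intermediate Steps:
z = 25 (z = 2 + 23 = 25)
z - 104*(-77) = 25 - 104*(-77) = 25 + 8008 = 8033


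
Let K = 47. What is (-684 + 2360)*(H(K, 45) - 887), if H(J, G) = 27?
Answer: -1441360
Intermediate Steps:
(-684 + 2360)*(H(K, 45) - 887) = (-684 + 2360)*(27 - 887) = 1676*(-860) = -1441360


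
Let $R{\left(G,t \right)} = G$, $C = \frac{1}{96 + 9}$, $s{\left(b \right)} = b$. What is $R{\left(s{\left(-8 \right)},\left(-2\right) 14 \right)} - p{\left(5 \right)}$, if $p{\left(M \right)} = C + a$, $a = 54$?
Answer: $- \frac{6511}{105} \approx -62.01$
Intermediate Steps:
$C = \frac{1}{105} \approx 0.0095238$
$p{\left(M \right)} = \frac{5671}{105}$ ($p{\left(M \right)} = \frac{1}{105} + 54 = \frac{5671}{105}$)
$R{\left(s{\left(-8 \right)},\left(-2\right) 14 \right)} - p{\left(5 \right)} = -8 - \frac{5671}{105} = - \frac{6511}{105}$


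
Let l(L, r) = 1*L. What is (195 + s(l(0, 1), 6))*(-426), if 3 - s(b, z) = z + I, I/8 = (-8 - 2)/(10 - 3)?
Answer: -606624/7 ≈ -86661.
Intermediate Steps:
l(L, r) = L
I = -80/7 (I = 8*((-8 - 2)/(10 - 3)) = 8*(-10/7) = -80/7 ≈ -11.429)
s(b, z) = 101/7 - z (s(b, z) = 3 - (z - 80/7) = 3 - (-80/7 + z) = 3 + (80/7 - z) = 101/7 - z)
(195 + s(l(0, 1), 6))*(-426) = (195 + (101/7 - 1*6))*(-426) = (195 + (101/7 - 6))*(-426) = (195 + 59/7)*(-426) = (1424/7)*(-426) = -606624/7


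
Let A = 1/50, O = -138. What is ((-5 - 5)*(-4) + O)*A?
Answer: -49/25 ≈ -1.9600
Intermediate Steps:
A = 1/50 ≈ 0.020000
((-5 - 5)*(-4) + O)*A = ((-5 - 5)*(-4) - 138)*(1/50) = (-10*(-4) - 138)*(1/50) = (40 - 138)*(1/50) = -98*1/50 = -49/25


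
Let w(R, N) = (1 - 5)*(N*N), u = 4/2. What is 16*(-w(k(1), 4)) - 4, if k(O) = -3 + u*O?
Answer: 1020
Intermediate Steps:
u = 2 (u = 4*(1/2) = 2)
k(O) = -3 + 2*O
w(R, N) = -4*N**2
16*(-w(k(1), 4)) - 4 = 16*(-(-4)*4**2) - 4 = 16*(-(-4)*16) - 4 = 16*(-1*(-64)) - 4 = 16*64 - 4 = 1024 - 4 = 1020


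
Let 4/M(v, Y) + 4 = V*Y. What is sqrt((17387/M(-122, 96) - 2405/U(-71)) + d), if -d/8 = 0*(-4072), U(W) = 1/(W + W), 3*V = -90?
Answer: I*sqrt(12194517) ≈ 3492.1*I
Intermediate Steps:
V = -30 (V = (1/3)*(-90) = -30)
U(W) = 1/(2*W)
M(v, Y) = 4/(-4 - 30*Y)
d = 0 (d = -0*(-4072) = -8*0 = 0)
sqrt((17387/M(-122, 96) - 2405/U(-71)) + d) = sqrt((17387/((-2/(2 + 15*96))) - 2405/((1/2)/(-71))) + 0) = sqrt((17387/((-2/(2 + 1440))) - 2405/((1/2)*(-1/71))) + 0) = sqrt((17387/((-2/1442)) - 2405/(-1/142)) + 0) = sqrt((17387/((-2*1/1442)) - 2405*(-142)) + 0) = sqrt((17387/(-1/721) + 341510) + 0) = sqrt((17387*(-721) + 341510) + 0) = sqrt((-12536027 + 341510) + 0) = sqrt(-12194517 + 0) = sqrt(-12194517) = I*sqrt(12194517)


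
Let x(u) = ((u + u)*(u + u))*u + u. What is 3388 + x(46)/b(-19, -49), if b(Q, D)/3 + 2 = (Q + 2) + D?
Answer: 150881/102 ≈ 1479.2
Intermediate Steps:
b(Q, D) = 3*D + 3*Q (b(Q, D) = -6 + 3*((Q + 2) + D) = -6 + 3*((2 + Q) + D) = -6 + 3*(2 + D + Q) = -6 + (6 + 3*D + 3*Q) = 3*D + 3*Q)
x(u) = u + 4*u³ (x(u) = ((2*u)*(2*u))*u + u = (4*u²)*u + u = 4*u³ + u = u + 4*u³)
3388 + x(46)/b(-19, -49) = 3388 + (46 + 4*46³)/(3*(-49) + 3*(-19)) = 3388 + (46 + 4*97336)/(-147 - 57) = 3388 + (46 + 389344)/(-204) = 3388 + 389390*(-1/204) = 3388 - 194695/102 = 150881/102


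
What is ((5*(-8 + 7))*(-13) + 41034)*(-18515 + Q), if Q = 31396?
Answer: 529396219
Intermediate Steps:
((5*(-8 + 7))*(-13) + 41034)*(-18515 + Q) = ((5*(-8 + 7))*(-13) + 41034)*(-18515 + 31396) = ((5*(-1))*(-13) + 41034)*12881 = (-5*(-13) + 41034)*12881 = (65 + 41034)*12881 = 41099*12881 = 529396219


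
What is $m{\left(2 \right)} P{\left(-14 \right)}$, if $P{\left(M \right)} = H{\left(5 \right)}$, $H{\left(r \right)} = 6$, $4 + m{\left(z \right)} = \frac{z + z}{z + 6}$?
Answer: $-21$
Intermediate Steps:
$m{\left(z \right)} = -4 + \frac{2 z}{6 + z}$ ($m{\left(z \right)} = -4 + \frac{z + z}{z + 6} = -4 + \frac{2 z}{6 + z}$)
$P{\left(M \right)} = 6$
$m{\left(2 \right)} P{\left(-14 \right)} = \frac{2 \left(-12 - 2\right)}{6 + 2} \cdot 6 = \frac{2 \left(-12 - 2\right)}{8} \cdot 6 = 2 \cdot \frac{1}{8} \left(-14\right) 6 = \left(- \frac{7}{2}\right) 6 = -21$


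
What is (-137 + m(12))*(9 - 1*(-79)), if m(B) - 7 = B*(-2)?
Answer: -13552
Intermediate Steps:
m(B) = 7 - 2*B (m(B) = 7 + B*(-2) = 7 - 2*B)
(-137 + m(12))*(9 - 1*(-79)) = (-137 + (7 - 2*12))*(9 - 1*(-79)) = (-137 + (7 - 24))*(9 + 79) = (-137 - 17)*88 = -154*88 = -13552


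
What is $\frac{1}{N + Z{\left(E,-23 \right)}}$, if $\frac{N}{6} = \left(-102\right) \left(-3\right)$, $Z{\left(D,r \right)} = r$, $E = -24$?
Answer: $\frac{1}{1813} \approx 0.00055157$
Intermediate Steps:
$N = 1836$ ($N = 6 \left(\left(-102\right) \left(-3\right)\right) = 6 \cdot 306 = 1836$)
$\frac{1}{N + Z{\left(E,-23 \right)}} = \frac{1}{1836 - 23} = \frac{1}{1813}$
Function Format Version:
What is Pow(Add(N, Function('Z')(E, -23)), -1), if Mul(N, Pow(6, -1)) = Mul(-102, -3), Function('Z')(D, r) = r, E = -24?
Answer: Rational(1, 1813) ≈ 0.00055157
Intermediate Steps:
N = 1836 (N = Mul(6, Mul(-102, -3)) = Mul(6, 306) = 1836)
Pow(Add(N, Function('Z')(E, -23)), -1) = Pow(Add(1836, -23), -1) = Pow(1813, -1) = Rational(1, 1813)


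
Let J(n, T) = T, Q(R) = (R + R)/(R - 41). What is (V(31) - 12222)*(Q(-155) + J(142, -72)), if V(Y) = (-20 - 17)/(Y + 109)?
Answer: 11808418417/13720 ≈ 8.6067e+5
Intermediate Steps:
Q(R) = 2*R/(-41 + R) (Q(R) = (2*R)/(-41 + R) = 2*R/(-41 + R))
V(Y) = -37/(109 + Y)
(V(31) - 12222)*(Q(-155) + J(142, -72)) = (-37/(109 + 31) - 12222)*(2*(-155)/(-41 - 155) - 72) = (-37/140 - 12222)*(2*(-155)/(-196) - 72) = (-37*1/140 - 12222)*(2*(-155)*(-1/196) - 72) = (-37/140 - 12222)*(155/98 - 72) = -1711117/140*(-6901/98) = 11808418417/13720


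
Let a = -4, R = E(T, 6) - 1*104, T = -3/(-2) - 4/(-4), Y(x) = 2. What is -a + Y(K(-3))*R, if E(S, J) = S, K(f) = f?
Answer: -199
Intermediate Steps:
T = 5/2 (T = -3*(-½) - 4*(-¼) = 3/2 + 1 = 5/2 ≈ 2.5000)
R = -203/2 (R = 5/2 - 1*104 = 5/2 - 104 = -203/2 ≈ -101.50)
-a + Y(K(-3))*R = -1*(-4) + 2*(-203/2) = 4 - 203 = -199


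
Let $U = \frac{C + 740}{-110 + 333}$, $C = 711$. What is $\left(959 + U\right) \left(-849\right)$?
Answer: $- \frac{182796492}{223} \approx -8.1972 \cdot 10^{5}$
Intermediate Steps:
$U = \frac{1451}{223}$ ($U = \frac{711 + 740}{-110 + 333} = \frac{1451}{223} \approx 6.5067$)
$\left(959 + U\right) \left(-849\right) = \left(959 + \frac{1451}{223}\right) \left(-849\right) = \frac{215308}{223} \left(-849\right) = - \frac{182796492}{223}$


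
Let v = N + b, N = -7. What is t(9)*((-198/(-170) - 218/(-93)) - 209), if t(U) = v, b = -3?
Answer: 3248816/1581 ≈ 2054.9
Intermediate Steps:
v = -10 (v = -7 - 3 = -10)
t(U) = -10
t(9)*((-198/(-170) - 218/(-93)) - 209) = -10*((-198/(-170) - 218/(-93)) - 209) = -10*((-198*(-1/170) - 218*(-1/93)) - 209) = -10*((99/85 + 218/93) - 209) = -10*(27737/7905 - 209) = -10*(-1624408/7905) = 3248816/1581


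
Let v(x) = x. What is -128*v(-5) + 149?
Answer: 789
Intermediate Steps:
-128*v(-5) + 149 = -128*(-5) + 149 = 640 + 149 = 789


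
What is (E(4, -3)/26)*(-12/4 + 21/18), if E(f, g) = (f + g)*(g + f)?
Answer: -11/156 ≈ -0.070513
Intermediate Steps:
E(f, g) = (f + g)² (E(f, g) = (f + g)*(f + g) = (f + g)²)
(E(4, -3)/26)*(-12/4 + 21/18) = ((4 - 3)²/26)*(-12/4 + 21/18) = ((1/26)*1²)*(-12*¼ + 21*(1/18)) = ((1/26)*1)*(-3 + 7/6) = (1/26)*(-11/6) = -11/156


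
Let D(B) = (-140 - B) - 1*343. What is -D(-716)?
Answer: -233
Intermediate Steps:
D(B) = -483 - B (D(B) = (-140 - B) - 343 = -483 - B)
-D(-716) = -(-483 - 1*(-716)) = -(-483 + 716) = -1*233 = -233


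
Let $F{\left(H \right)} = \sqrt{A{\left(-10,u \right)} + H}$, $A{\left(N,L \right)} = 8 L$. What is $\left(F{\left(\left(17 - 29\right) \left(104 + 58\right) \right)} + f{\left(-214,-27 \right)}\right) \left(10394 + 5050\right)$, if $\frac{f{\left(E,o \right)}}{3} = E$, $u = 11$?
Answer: $-9915048 + 123552 i \sqrt{29} \approx -9.915 \cdot 10^{6} + 6.6535 \cdot 10^{5} i$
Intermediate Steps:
$f{\left(E,o \right)} = 3 E$
$F{\left(H \right)} = \sqrt{88 + H}$ ($F{\left(H \right)} = \sqrt{8 \cdot 11 + H} = \sqrt{88 + H}$)
$\left(F{\left(\left(17 - 29\right) \left(104 + 58\right) \right)} + f{\left(-214,-27 \right)}\right) \left(10394 + 5050\right) = \left(\sqrt{88 + \left(17 - 29\right) \left(104 + 58\right)} + 3 \left(-214\right)\right) \left(10394 + 5050\right) = \left(\sqrt{88 - 1944} - 642\right) 15444 = \left(\sqrt{-1856} - 642\right) 15444 = \left(8 i \sqrt{29} - 642\right) 15444 = \left(-642 + 8 i \sqrt{29}\right) 15444 = -9915048 + 123552 i \sqrt{29}$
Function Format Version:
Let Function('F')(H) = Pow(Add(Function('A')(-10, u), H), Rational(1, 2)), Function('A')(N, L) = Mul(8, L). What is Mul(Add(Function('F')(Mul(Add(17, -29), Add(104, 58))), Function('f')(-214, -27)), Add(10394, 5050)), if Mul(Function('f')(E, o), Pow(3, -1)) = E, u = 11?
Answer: Add(-9915048, Mul(123552, I, Pow(29, Rational(1, 2)))) ≈ Add(-9.9150e+6, Mul(6.6535e+5, I))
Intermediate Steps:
Function('f')(E, o) = Mul(3, E)
Function('F')(H) = Pow(Add(88, H), Rational(1, 2)) (Function('F')(H) = Pow(Add(Mul(8, 11), H), Rational(1, 2)) = Pow(Add(88, H), Rational(1, 2)))
Mul(Add(Function('F')(Mul(Add(17, -29), Add(104, 58))), Function('f')(-214, -27)), Add(10394, 5050)) = Mul(Add(Pow(Add(88, Mul(Add(17, -29), Add(104, 58))), Rational(1, 2)), Mul(3, -214)), Add(10394, 5050)) = Mul(Add(Pow(Add(88, Mul(-12, 162)), Rational(1, 2)), -642), 15444) = Mul(Add(Pow(Add(88, -1944), Rational(1, 2)), -642), 15444) = Mul(Add(Pow(-1856, Rational(1, 2)), -642), 15444) = Mul(Add(Mul(8, I, Pow(29, Rational(1, 2))), -642), 15444) = Mul(Add(-642, Mul(8, I, Pow(29, Rational(1, 2)))), 15444) = Add(-9915048, Mul(123552, I, Pow(29, Rational(1, 2))))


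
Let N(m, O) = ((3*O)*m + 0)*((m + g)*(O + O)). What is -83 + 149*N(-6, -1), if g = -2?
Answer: 42829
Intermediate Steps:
N(m, O) = 6*m*O²*(-2 + m) (N(m, O) = ((3*O)*m + 0)*((m - 2)*(O + O)) = (3*O*m + 0)*((-2 + m)*(2*O)) = (3*O*m)*(2*O*(-2 + m)) = 6*m*O²*(-2 + m))
-83 + 149*N(-6, -1) = -83 + 149*(6*(-6)*(-1)²*(-2 - 6)) = -83 + 149*(6*(-6)*1*(-8)) = -83 + 149*288 = -83 + 42912 = 42829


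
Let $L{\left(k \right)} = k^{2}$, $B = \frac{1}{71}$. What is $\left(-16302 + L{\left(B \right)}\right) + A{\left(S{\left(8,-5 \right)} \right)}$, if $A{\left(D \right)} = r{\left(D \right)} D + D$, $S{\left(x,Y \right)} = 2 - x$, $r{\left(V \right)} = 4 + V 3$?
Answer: $- \frac{81785183}{5041} \approx -16224.0$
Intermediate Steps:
$r{\left(V \right)} = 4 + 3 V$
$B = \frac{1}{71} \approx 0.014085$
$A{\left(D \right)} = D + D \left(4 + 3 D\right)$ ($A{\left(D \right)} = \left(4 + 3 D\right) D + D = D \left(4 + 3 D\right) + D = D + D \left(4 + 3 D\right)$)
$\left(-16302 + L{\left(B \right)}\right) + A{\left(S{\left(8,-5 \right)} \right)} = \left(-16302 + \left(\frac{1}{71}\right)^{2}\right) + \left(2 - 8\right) \left(5 + 3 \left(2 - 8\right)\right) = \left(-16302 + \frac{1}{5041}\right) + \left(2 - 8\right) \left(5 + 3 \left(2 - 8\right)\right) = - \frac{82178381}{5041} - 6 \left(5 + 3 \left(-6\right)\right) = - \frac{82178381}{5041} - 6 \left(5 - 18\right) = - \frac{82178381}{5041} - -78 = - \frac{82178381}{5041} + 78 = - \frac{81785183}{5041}$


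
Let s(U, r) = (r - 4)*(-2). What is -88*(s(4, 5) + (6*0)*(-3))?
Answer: 176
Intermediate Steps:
s(U, r) = 8 - 2*r (s(U, r) = (-4 + r)*(-2) = 8 - 2*r)
-88*(s(4, 5) + (6*0)*(-3)) = -88*((8 - 2*5) + (6*0)*(-3)) = -88*((8 - 10) + 0*(-3)) = -88*(-2 + 0) = -88*(-2) = 176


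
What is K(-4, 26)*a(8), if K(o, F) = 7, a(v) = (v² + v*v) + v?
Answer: 952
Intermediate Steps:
a(v) = v + 2*v² (a(v) = (v² + v²) + v = 2*v² + v = v + 2*v²)
K(-4, 26)*a(8) = 7*(8*(1 + 2*8)) = 7*(8*(1 + 16)) = 7*(8*17) = 7*136 = 952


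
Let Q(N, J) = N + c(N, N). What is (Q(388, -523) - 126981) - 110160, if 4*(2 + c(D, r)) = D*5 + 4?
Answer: -236269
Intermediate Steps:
c(D, r) = -1 + 5*D/4 (c(D, r) = -2 + (D*5 + 4)/4 = -2 + (5*D + 4)/4 = -2 + (4 + 5*D)/4 = -2 + (1 + 5*D/4) = -1 + 5*D/4)
Q(N, J) = -1 + 9*N/4 (Q(N, J) = N + (-1 + 5*N/4) = -1 + 9*N/4)
(Q(388, -523) - 126981) - 110160 = ((-1 + (9/4)*388) - 126981) - 110160 = ((-1 + 873) - 126981) - 110160 = (872 - 126981) - 110160 = -126109 - 110160 = -236269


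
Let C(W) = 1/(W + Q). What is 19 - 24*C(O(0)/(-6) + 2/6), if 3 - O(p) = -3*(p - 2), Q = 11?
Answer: 1205/71 ≈ 16.972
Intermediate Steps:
O(p) = -3 + 3*p (O(p) = 3 - (-3)*(p - 2) = 3 - (-3)*(-2 + p) = 3 - (6 - 3*p) = 3 + (-6 + 3*p) = -3 + 3*p)
C(W) = 1/(11 + W) (C(W) = 1/(W + 11) = 1/(11 + W))
19 - 24*C(O(0)/(-6) + 2/6) = 19 - 24/(11 + ((-3 + 3*0)/(-6) + 2/6)) = 19 - 24/(11 + ((-3 + 0)*(-⅙) + 2*(⅙))) = 19 - 24/(11 + (-3*(-⅙) + ⅓)) = 19 - 24/(11 + (½ + ⅓)) = 19 - 24/(11 + ⅚) = 19 - 24/71/6 = 19 - 24*6/71 = 19 - 144/71 = 1205/71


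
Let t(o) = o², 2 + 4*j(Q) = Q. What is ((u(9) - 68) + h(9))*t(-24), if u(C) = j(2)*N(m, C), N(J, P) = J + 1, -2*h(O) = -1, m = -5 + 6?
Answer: -38880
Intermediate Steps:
j(Q) = -½ + Q/4
m = 1
h(O) = ½ (h(O) = -½*(-1) = ½)
N(J, P) = 1 + J
u(C) = 0 (u(C) = (-½ + (¼)*2)*(1 + 1) = (-½ + ½)*2 = 0*2 = 0)
((u(9) - 68) + h(9))*t(-24) = ((0 - 68) + ½)*(-24)² = (-68 + ½)*576 = -135/2*576 = -38880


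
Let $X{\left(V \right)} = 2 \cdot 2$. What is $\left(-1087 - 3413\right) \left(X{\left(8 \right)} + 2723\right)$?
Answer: $-12271500$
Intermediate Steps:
$X{\left(V \right)} = 4$
$\left(-1087 - 3413\right) \left(X{\left(8 \right)} + 2723\right) = \left(-1087 - 3413\right) \left(4 + 2723\right) = \left(-4500\right) 2727 = -12271500$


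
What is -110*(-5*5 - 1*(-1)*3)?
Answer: 2420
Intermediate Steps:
-110*(-5*5 - 1*(-1)*3) = -110*(-25 + 1*3) = -110*(-25 + 3) = -110*(-22) = 2420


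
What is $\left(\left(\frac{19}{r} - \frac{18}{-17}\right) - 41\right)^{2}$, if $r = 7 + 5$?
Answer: $\frac{61230625}{41616} \approx 1471.3$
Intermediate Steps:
$r = 12$
$\left(\left(\frac{19}{r} - \frac{18}{-17}\right) - 41\right)^{2} = \left(\left(\frac{19}{12} - \frac{18}{-17}\right) - 41\right)^{2} = \left(\left(19 \cdot \frac{1}{12} - - \frac{18}{17}\right) - 41\right)^{2} = \left(\left(\frac{19}{12} + \frac{18}{17}\right) - 41\right)^{2} = \left(\frac{539}{204} - 41\right)^{2} = \left(- \frac{7825}{204}\right)^{2} = \frac{61230625}{41616}$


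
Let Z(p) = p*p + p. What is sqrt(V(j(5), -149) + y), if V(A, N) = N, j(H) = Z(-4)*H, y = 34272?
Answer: sqrt(34123) ≈ 184.72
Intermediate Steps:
Z(p) = p + p**2 (Z(p) = p**2 + p = p + p**2)
j(H) = 12*H (j(H) = (-4*(1 - 4))*H = (-4*(-3))*H = 12*H)
sqrt(V(j(5), -149) + y) = sqrt(-149 + 34272) = sqrt(34123)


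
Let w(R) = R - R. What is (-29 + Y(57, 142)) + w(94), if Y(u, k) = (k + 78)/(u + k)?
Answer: -5551/199 ≈ -27.894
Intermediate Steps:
Y(u, k) = (78 + k)/(k + u)
w(R) = 0
(-29 + Y(57, 142)) + w(94) = (-29 + (78 + 142)/(142 + 57)) + 0 = (-29 + 220/199) + 0 = -5551/199 + 0 = -5551/199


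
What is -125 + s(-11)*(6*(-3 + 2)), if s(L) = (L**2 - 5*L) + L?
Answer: -1115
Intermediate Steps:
s(L) = L**2 - 4*L
-125 + s(-11)*(6*(-3 + 2)) = -125 + (-11*(-4 - 11))*(6*(-3 + 2)) = -125 + (-11*(-15))*(6*(-1)) = -125 + 165*(-6) = -125 - 990 = -1115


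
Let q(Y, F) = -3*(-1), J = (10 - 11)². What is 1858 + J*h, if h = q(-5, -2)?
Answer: 1861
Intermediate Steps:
J = 1 (J = (-1)² = 1)
q(Y, F) = 3
h = 3
1858 + J*h = 1858 + 1*3 = 1858 + 3 = 1861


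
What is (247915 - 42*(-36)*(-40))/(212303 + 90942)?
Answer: 37487/60649 ≈ 0.61810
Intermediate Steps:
(247915 - 42*(-36)*(-40))/(212303 + 90942) = (247915 + 1512*(-40))/303245 = (247915 - 60480)*(1/303245) = 187435*(1/303245) = 37487/60649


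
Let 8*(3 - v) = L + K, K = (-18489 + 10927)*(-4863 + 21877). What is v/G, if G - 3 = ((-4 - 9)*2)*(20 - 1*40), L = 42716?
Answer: 16077147/523 ≈ 30740.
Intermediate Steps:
K = -128659868 (K = -7562*17014 = -128659868)
v = 16077147 (v = 3 - (42716 - 128659868)/8 = 3 - 1/8*(-128617152) = 3 + 16077144 = 16077147)
G = 523 (G = 3 + ((-4 - 9)*2)*(20 - 1*40) = 3 + (-13*2)*(20 - 40) = 3 - 26*(-20) = 3 + 520 = 523)
v/G = 16077147/523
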